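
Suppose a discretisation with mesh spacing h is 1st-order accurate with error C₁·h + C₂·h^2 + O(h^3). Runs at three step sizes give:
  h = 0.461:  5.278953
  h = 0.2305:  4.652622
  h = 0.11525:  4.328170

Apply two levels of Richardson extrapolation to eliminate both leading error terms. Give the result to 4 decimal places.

3.9962

First eliminate the h term (factor 2^1 = 2):
  B₁ = (2·4.652622 − 5.278953)/1 = 4.026291
  B₂ = (2·4.328170 − 4.652622)/1 = 4.003718
Then eliminate the h^2 term (factor 2^2 = 4):
  (4·4.003718 − 4.026291)/3 = 3.996194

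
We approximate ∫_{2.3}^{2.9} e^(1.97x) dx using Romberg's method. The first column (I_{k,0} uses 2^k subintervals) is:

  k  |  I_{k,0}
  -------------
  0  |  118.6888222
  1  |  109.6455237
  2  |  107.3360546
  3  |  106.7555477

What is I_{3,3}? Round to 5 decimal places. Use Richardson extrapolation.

Richardson extrapolation on the trapezoidal column (denominator 4−1=3):
I_{1,1} = (4·109.6455237 − 118.6888222) / 3 = 106.6310909
I_{2,1} = 107.3360546 + (107.3360546 − 109.6455237)/3 = 106.5662316
I_{3,1} = 106.7555477 + (106.7555477 − 107.3360546)/3 = 106.5620454
I_{2,2} = (16·106.5662316 − 106.6310909) / 15 = 106.5619076
I_{3,2} = 106.5620454 + (106.5620454 − 106.5662316)/15 = 106.5617663
I_{3,3} = 106.5617663 + (106.5617663 − 106.5619076)/63 = 106.5617641

106.56176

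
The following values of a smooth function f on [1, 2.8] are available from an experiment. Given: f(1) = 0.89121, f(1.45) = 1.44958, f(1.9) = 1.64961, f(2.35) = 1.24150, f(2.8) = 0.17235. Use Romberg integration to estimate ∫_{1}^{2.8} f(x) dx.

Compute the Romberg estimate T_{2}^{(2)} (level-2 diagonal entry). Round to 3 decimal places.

2.267

T_{0}^{(0)} (trapezoid, 1 panel, h=1.8000): 0.95720
T_{1}^{(0)} (trapezoid, 2 panels, h=0.9000): 1.96325
T_{2}^{(0)} (trapezoid, 4 panels, h=0.4500): 2.19261
T_{1}^{(1)} = 1.96325 + (1.96325 − 0.95720)/3 = 2.29860
T_{2}^{(1)} = 2.19261 + (2.19261 − 1.96325)/3 = 2.26906
T_{2}^{(2)} = 2.26906 + (2.26906 − 2.29860)/15 = 2.26709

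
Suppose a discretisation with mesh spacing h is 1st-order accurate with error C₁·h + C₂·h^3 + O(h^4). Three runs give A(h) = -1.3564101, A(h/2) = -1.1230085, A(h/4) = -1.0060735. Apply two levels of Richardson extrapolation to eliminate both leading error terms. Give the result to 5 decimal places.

First eliminate the h term (factor 2^1 = 2):
  B₁ = (2·(-1.1230085) − (-1.3564101))/1 = -0.8896069
  B₂ = (2·(-1.0060735) − (-1.1230085))/1 = -0.8891385
Then eliminate the h^3 term (factor 2^3 = 8):
  (8·(-0.8891385) − (-0.8896069))/7 = -0.8890716

-0.88907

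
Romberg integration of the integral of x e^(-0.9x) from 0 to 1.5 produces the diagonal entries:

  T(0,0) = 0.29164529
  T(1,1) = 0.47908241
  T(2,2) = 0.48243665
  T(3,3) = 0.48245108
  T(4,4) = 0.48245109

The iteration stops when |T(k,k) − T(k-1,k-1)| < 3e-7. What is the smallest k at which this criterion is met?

|T(1,1) − T(0,0)| = 0.18743712 ≥ 3e-7
|T(2,2) − T(1,1)| = 0.00335424 ≥ 3e-7
|T(3,3) − T(2,2)| = 0.00001443 ≥ 3e-7
|T(4,4) − T(3,3)| = 0.00000001 < 3e-7

k = 4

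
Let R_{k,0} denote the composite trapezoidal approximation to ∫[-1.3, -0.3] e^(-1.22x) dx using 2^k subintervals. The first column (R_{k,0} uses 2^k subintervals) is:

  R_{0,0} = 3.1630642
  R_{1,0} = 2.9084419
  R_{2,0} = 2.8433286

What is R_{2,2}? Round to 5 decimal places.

2.82149

Richardson extrapolation on the trapezoidal column (denominator 4−1=3):
R_{1,1} = 2.9084419 + (2.9084419 − 3.1630642)/3 = 2.8235678
R_{2,1} = (4·2.8433286 − 2.9084419) / 3 = 2.8216242
R_{2,2} = (16·2.8216242 − 2.8235678) / 15 = 2.8214946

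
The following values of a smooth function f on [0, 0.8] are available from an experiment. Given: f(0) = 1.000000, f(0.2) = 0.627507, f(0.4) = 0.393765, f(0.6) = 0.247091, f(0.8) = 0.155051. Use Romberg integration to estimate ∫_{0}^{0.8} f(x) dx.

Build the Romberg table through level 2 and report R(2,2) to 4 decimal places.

R(0,0) (trapezoid, 1 panel, h=0.8000): 0.462020
R(1,0) (trapezoid, 2 panels, h=0.4000): 0.388516
R(2,0) (trapezoid, 4 panels, h=0.2000): 0.369178
R(1,1) = 0.388516 + (0.388516 − 0.462020)/3 = 0.364015
R(2,1) = 0.369178 + (0.369178 − 0.388516)/3 = 0.362732
R(2,2) = 0.362732 + (0.362732 − 0.364015)/15 = 0.362646

0.3626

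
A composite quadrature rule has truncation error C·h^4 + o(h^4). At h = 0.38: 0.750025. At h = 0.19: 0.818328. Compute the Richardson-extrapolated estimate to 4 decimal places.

The leading error scales as h^4; refining by a factor of 2 reduces it by 2^4 = 16.
Extrapolated value = (16·A(h/2) − A(h)) / (16 − 1)
= (16·0.818328 − 0.750025) / 15
= 12.343223 / 15 = 0.822882

0.8229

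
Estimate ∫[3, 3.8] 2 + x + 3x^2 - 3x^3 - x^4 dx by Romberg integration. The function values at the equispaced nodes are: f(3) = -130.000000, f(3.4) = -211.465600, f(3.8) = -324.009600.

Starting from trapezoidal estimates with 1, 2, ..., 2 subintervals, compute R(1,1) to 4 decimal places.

R(0,0) (trapezoid, 1 panel, h=0.8000): -181.603840
R(1,0) (trapezoid, 2 panels, h=0.4000): -175.388160
R(1,1) = -175.388160 + (-175.388160 − (-181.603840))/3 = -173.316267

-173.3163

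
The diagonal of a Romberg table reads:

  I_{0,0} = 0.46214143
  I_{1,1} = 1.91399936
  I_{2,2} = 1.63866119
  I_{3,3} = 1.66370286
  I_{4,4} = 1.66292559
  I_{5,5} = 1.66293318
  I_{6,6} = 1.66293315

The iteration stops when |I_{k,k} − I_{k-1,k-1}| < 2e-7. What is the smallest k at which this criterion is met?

k = 6

|I_{1,1} − I_{0,0}| = 1.45185793 ≥ 2e-7
|I_{2,2} − I_{1,1}| = 0.27533817 ≥ 2e-7
|I_{3,3} − I_{2,2}| = 0.02504167 ≥ 2e-7
|I_{4,4} − I_{3,3}| = 0.00077727 ≥ 2e-7
|I_{5,5} − I_{4,4}| = 0.00000759 ≥ 2e-7
|I_{6,6} − I_{5,5}| = 0.00000003 < 2e-7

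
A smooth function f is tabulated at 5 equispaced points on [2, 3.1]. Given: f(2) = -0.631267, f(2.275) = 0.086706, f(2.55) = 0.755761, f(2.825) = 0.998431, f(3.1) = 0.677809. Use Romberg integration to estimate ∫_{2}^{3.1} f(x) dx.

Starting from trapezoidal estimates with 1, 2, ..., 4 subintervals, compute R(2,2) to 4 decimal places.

0.5392

R(0,0) (trapezoid, 1 panel, h=1.1000): 0.025598
R(1,0) (trapezoid, 2 panels, h=0.5500): 0.428468
R(2,0) (trapezoid, 4 panels, h=0.2750): 0.512646
R(1,1) = 0.428468 + (0.428468 − 0.025598)/3 = 0.562758
R(2,1) = 0.512646 + (0.512646 − 0.428468)/3 = 0.540705
R(2,2) = 0.540705 + (0.540705 − 0.562758)/15 = 0.539235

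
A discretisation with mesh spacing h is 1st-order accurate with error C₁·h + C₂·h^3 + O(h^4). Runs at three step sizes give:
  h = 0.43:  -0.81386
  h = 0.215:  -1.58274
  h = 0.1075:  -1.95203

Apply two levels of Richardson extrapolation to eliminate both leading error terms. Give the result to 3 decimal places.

First eliminate the h term (factor 2^1 = 2):
  B₁ = (2·(-1.58274) − (-0.81386))/1 = -2.35162
  B₂ = (2·(-1.95203) − (-1.58274))/1 = -2.32132
Then eliminate the h^3 term (factor 2^3 = 8):
  (8·(-2.32132) − (-2.35162))/7 = -2.31699

-2.317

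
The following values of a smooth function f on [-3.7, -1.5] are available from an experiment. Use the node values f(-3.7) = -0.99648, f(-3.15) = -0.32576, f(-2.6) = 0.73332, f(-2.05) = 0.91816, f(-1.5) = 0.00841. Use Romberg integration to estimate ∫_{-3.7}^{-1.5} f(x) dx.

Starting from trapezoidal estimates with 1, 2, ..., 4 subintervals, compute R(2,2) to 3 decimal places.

R(0,0) (trapezoid, 1 panel, h=2.2000): -1.08688
R(1,0) (trapezoid, 2 panels, h=1.1000): 0.26321
R(2,0) (trapezoid, 4 panels, h=0.5500): 0.45743
R(1,1) = 0.26321 + (0.26321 − (-1.08688))/3 = 0.71324
R(2,1) = 0.45743 + (0.45743 − 0.26321)/3 = 0.52217
R(2,2) = 0.52217 + (0.52217 − 0.71324)/15 = 0.50943

0.509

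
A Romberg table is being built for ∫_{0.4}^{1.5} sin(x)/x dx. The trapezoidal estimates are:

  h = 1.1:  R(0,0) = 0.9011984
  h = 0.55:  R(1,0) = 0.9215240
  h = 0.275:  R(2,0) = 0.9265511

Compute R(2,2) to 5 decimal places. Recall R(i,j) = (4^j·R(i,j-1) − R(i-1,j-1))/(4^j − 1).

0.92822

Richardson extrapolation on the trapezoidal column (denominator 4−1=3):
R(1,1) = (4·0.9215240 − 0.9011984) / 3 = 0.9282992
R(2,1) = 0.9265511 + (0.9265511 − 0.9215240)/3 = 0.9282268
R(2,2) = (16·0.9282268 − 0.9282992) / 15 = 0.9282220
(Column j=1 coincides with Simpson's rule on the same nodes.)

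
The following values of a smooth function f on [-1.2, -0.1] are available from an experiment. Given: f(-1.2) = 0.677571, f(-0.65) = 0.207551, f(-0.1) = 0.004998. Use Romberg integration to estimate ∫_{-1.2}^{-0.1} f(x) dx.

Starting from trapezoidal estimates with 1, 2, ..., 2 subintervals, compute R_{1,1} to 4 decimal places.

0.2773

R_{0,0} (trapezoid, 1 panel, h=1.1000): 0.375413
R_{1,0} (trapezoid, 2 panels, h=0.5500): 0.301860
R_{1,1} = 0.301860 + (0.301860 − 0.375413)/3 = 0.277342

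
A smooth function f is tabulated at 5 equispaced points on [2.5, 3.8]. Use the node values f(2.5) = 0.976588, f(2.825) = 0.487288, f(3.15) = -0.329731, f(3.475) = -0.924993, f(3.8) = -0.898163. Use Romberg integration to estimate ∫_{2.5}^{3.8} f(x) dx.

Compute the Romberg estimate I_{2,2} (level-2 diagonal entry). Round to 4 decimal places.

-0.2515

I_{0,0} (trapezoid, 1 panel, h=1.3000): 0.050976
I_{1,0} (trapezoid, 2 panels, h=0.6500): -0.188837
I_{2,0} (trapezoid, 4 panels, h=0.3250): -0.236673
I_{1,1} = -0.188837 + (-0.188837 − 0.050976)/3 = -0.268775
I_{2,1} = -0.236673 + (-0.236673 − (-0.188837))/3 = -0.252618
I_{2,2} = -0.252618 + (-0.252618 − (-0.268775))/15 = -0.251541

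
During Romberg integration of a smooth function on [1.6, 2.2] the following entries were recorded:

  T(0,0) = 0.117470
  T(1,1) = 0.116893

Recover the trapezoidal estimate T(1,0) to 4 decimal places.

0.1170

From T(1,1) = (4·T(1,0) − T(0,0))/3, solve for T(1,0):
4·T(1,0) = 3·0.116893 + 0.117470 = 0.468149
T(1,0) = 0.117037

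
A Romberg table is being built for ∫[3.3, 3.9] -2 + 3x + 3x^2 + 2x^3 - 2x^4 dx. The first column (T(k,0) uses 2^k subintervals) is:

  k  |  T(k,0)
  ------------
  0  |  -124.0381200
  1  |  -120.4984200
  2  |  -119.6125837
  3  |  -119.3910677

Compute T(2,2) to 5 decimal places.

-119.31722

Richardson extrapolation on the trapezoidal column (denominator 4−1=3):
T(1,1) = (4·(-120.4984200) − (-124.0381200)) / 3 = -119.3185200
T(2,1) = -119.6125837 + (-119.6125837 − (-120.4984200))/3 = -119.3173049
T(2,2) = -119.3173049 + (-119.3173049 − (-119.3185200))/15 = -119.3172239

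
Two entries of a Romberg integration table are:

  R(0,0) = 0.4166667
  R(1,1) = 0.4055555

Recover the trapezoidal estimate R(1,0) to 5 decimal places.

0.40833

From R(1,1) = (4·R(1,0) − R(0,0))/3, solve for R(1,0):
4·R(1,0) = 3·0.4055555 + 0.4166667 = 1.6333332
R(1,0) = 0.4083333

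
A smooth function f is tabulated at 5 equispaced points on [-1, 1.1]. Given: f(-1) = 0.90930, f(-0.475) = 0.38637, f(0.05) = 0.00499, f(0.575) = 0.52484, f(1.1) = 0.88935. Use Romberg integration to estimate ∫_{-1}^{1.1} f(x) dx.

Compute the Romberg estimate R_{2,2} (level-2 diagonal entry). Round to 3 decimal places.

0.976

R_{0,0} (trapezoid, 1 panel, h=2.1000): 1.88858
R_{1,0} (trapezoid, 2 panels, h=1.0500): 0.94953
R_{2,0} (trapezoid, 4 panels, h=0.5250): 0.95315
R_{1,1} = 0.94953 + (0.94953 − 1.88858)/3 = 0.63651
R_{2,1} = 0.95315 + (0.95315 − 0.94953)/3 = 0.95436
R_{2,2} = 0.95436 + (0.95436 − 0.63651)/15 = 0.97555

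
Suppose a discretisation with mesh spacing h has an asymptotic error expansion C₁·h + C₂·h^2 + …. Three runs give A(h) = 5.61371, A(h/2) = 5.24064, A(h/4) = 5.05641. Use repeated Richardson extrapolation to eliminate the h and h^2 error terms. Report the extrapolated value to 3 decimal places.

First eliminate the h term (factor 2^1 = 2):
  B₁ = (2·5.24064 − 5.61371)/1 = 4.86757
  B₂ = (2·5.05641 − 5.24064)/1 = 4.87218
Then eliminate the h^2 term (factor 2^2 = 4):
  (4·4.87218 − 4.86757)/3 = 4.87372

4.874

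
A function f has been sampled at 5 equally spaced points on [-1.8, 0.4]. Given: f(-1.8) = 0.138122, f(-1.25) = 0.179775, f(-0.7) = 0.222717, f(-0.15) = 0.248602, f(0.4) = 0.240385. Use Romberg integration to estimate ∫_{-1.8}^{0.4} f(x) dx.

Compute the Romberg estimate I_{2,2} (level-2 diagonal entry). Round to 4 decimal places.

I_{0,0} (trapezoid, 1 panel, h=2.2000): 0.416358
I_{1,0} (trapezoid, 2 panels, h=1.1000): 0.453168
I_{2,0} (trapezoid, 4 panels, h=0.5500): 0.462191
I_{1,1} = 0.453168 + (0.453168 − 0.416358)/3 = 0.465438
I_{2,1} = 0.462191 + (0.462191 − 0.453168)/3 = 0.465199
I_{2,2} = 0.465199 + (0.465199 − 0.465438)/15 = 0.465183

0.4652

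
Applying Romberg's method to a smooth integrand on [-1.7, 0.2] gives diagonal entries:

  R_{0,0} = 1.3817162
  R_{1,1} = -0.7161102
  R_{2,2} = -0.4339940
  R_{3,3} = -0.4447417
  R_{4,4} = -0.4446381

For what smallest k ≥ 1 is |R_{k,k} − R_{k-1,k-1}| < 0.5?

k = 2

|R_{1,1} − R_{0,0}| = 2.0978264 ≥ 0.5
|R_{2,2} − R_{1,1}| = 0.2821162 < 0.5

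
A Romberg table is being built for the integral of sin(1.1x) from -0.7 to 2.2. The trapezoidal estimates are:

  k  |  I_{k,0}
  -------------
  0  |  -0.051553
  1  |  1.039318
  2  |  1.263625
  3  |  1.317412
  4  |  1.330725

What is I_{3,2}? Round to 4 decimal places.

1.3351

Richardson extrapolation on the trapezoidal column (denominator 4−1=3):
I_{2,1} = (4·1.263625 − 1.039318) / 3 = 1.338394
I_{3,1} = 1.317412 + (1.317412 − 1.263625)/3 = 1.335341
I_{3,2} = (16·1.335341 − 1.338394) / 15 = 1.335137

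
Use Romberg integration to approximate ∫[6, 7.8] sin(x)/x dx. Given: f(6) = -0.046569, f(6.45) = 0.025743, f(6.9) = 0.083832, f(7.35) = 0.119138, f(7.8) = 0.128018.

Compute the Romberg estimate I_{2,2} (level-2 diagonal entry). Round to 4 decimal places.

I_{0,0} (trapezoid, 1 panel, h=1.8000): 0.073304
I_{1,0} (trapezoid, 2 panels, h=0.9000): 0.112101
I_{2,0} (trapezoid, 4 panels, h=0.4500): 0.121247
I_{1,1} = 0.112101 + (0.112101 − 0.073304)/3 = 0.125033
I_{2,1} = 0.121247 + (0.121247 − 0.112101)/3 = 0.124296
I_{2,2} = 0.124296 + (0.124296 − 0.125033)/15 = 0.124247

0.1242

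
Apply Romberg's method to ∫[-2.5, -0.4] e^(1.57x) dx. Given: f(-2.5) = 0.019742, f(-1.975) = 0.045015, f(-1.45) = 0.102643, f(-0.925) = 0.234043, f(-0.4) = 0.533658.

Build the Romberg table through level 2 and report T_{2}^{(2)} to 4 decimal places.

T_{0}^{(0)} (trapezoid, 1 panel, h=2.1000): 0.581070
T_{1}^{(0)} (trapezoid, 2 panels, h=1.0500): 0.398310
T_{2}^{(0)} (trapezoid, 4 panels, h=0.5250): 0.345661
T_{1}^{(1)} = 0.398310 + (0.398310 − 0.581070)/3 = 0.337390
T_{2}^{(1)} = 0.345661 + (0.345661 − 0.398310)/3 = 0.328111
T_{2}^{(2)} = 0.328111 + (0.328111 − 0.337390)/15 = 0.327492

0.3275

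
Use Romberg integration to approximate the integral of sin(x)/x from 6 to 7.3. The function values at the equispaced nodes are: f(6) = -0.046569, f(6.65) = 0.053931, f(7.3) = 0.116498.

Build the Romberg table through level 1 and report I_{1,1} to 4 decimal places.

I_{0,0} (trapezoid, 1 panel, h=1.3000): 0.045454
I_{1,0} (trapezoid, 2 panels, h=0.6500): 0.057782
I_{1,1} = 0.057782 + (0.057782 − 0.045454)/3 = 0.061891

0.0619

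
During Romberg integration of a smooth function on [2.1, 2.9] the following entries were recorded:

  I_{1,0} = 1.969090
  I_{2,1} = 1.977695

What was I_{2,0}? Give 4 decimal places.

1.9755

From I_{2,1} = (4·I_{2,0} − I_{1,0})/3, solve for I_{2,0}:
4·I_{2,0} = 3·1.977695 + 1.969090 = 7.902175
I_{2,0} = 1.975544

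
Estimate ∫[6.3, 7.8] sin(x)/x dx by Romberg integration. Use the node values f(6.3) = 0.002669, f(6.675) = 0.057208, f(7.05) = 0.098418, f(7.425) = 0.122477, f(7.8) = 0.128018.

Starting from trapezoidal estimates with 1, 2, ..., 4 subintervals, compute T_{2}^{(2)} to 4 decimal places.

0.1308

T_{0}^{(0)} (trapezoid, 1 panel, h=1.5000): 0.098015
T_{1}^{(0)} (trapezoid, 2 panels, h=0.7500): 0.122821
T_{2}^{(0)} (trapezoid, 4 panels, h=0.3750): 0.128792
T_{1}^{(1)} = 0.122821 + (0.122821 − 0.098015)/3 = 0.131090
T_{2}^{(1)} = 0.128792 + (0.128792 − 0.122821)/3 = 0.130782
T_{2}^{(2)} = 0.130782 + (0.130782 − 0.131090)/15 = 0.130761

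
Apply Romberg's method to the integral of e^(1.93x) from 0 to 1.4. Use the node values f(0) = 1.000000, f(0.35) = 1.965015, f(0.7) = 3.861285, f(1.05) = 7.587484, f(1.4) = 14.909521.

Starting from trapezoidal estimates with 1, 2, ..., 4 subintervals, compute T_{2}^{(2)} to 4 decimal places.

T_{0}^{(0)} (trapezoid, 1 panel, h=1.4000): 11.136665
T_{1}^{(0)} (trapezoid, 2 panels, h=0.7000): 8.271232
T_{2}^{(0)} (trapezoid, 4 panels, h=0.3500): 7.478991
T_{1}^{(1)} = 8.271232 + (8.271232 − 11.136665)/3 = 7.316088
T_{2}^{(1)} = 7.478991 + (7.478991 − 8.271232)/3 = 7.214911
T_{2}^{(2)} = 7.214911 + (7.214911 − 7.316088)/15 = 7.208166

7.2082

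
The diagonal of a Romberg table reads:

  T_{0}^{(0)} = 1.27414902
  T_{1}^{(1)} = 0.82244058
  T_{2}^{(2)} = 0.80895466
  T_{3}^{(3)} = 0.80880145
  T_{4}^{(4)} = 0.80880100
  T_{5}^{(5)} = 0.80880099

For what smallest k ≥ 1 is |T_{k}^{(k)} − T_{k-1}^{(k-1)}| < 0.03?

k = 2

|T_{1}^{(1)} − T_{0}^{(0)}| = 0.45170844 ≥ 0.03
|T_{2}^{(2)} − T_{1}^{(1)}| = 0.01348592 < 0.03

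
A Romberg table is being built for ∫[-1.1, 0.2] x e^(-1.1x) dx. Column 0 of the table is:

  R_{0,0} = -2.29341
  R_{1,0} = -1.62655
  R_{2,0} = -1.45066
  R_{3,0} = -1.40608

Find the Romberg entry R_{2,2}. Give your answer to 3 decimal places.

-1.391

R_{1,1} = (4·(-1.62655) − (-2.29341)) / 3 = -1.40426
R_{2,1} = (4·(-1.45066) − (-1.62655)) / 3 = -1.39203
R_{2,2} = (16·(-1.39203) − (-1.40426)) / 15 = -1.39121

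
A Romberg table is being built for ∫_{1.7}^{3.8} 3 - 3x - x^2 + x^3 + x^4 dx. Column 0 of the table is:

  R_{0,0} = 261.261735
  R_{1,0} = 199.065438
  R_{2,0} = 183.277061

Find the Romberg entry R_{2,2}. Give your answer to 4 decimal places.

Richardson extrapolation on the trapezoidal column (denominator 4−1=3):
R_{1,1} = (4·199.065438 − 261.261735) / 3 = 178.333339
R_{2,1} = (4·183.277061 − 199.065438) / 3 = 178.014269
R_{2,2} = (16·178.014269 − 178.333339) / 15 = 177.992998

177.9930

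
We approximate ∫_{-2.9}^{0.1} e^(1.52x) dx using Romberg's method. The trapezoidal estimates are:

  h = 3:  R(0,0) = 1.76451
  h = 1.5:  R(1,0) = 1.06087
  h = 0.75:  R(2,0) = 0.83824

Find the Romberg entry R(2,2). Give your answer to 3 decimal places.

0.760

R(1,1) = 1.06087 + (1.06087 − 1.76451)/3 = 0.82632
R(2,1) = (4·0.83824 − 1.06087) / 3 = 0.76403
R(2,2) = (16·0.76403 − 0.82632) / 15 = 0.75988
(Column j=1 coincides with Simpson's rule on the same nodes.)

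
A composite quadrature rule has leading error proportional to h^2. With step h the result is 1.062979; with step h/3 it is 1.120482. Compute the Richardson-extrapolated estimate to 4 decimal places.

1.1277

Extrapolated value = (9·A(h/3) − A(h)) / (9 − 1)
= (9·1.120482 − 1.062979) / 8
= 9.021359 / 8 = 1.127670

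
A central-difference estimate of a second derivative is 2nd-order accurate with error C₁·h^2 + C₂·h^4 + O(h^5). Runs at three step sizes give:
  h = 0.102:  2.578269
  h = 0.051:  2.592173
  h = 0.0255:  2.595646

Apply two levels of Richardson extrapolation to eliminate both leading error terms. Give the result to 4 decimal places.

First eliminate the h^2 term (factor 2^2 = 4):
  B₁ = (4·2.592173 − 2.578269)/3 = 2.596808
  B₂ = (4·2.595646 − 2.592173)/3 = 2.596804
Then eliminate the h^4 term (factor 2^4 = 16):
  (16·2.596804 − 2.596808)/15 = 2.596804

2.5968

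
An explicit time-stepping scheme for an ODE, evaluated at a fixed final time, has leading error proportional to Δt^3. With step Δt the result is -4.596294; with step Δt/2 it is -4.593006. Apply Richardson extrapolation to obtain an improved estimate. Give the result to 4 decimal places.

-4.5925

Extrapolated value = (8·A(Δt/2) − A(Δt)) / (8 − 1)
= (8·(-4.593006) − (-4.596294)) / 7
= -32.147754 / 7 = -4.592536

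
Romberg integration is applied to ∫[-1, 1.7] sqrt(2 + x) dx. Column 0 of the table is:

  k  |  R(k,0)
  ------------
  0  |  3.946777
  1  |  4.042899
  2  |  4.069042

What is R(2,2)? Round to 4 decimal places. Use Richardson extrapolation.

R(1,1) = 4.042899 + (4.042899 − 3.946777)/3 = 4.074940
R(2,1) = (4·4.069042 − 4.042899) / 3 = 4.077756
R(2,2) = 4.077756 + (4.077756 − 4.074940)/15 = 4.077944
(Column j=1 coincides with Simpson's rule on the same nodes.)

4.0779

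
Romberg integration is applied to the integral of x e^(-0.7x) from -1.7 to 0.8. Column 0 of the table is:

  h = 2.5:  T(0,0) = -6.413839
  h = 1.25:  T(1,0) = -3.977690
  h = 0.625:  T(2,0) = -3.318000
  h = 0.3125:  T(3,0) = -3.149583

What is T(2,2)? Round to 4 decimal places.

T(1,1) = -3.977690 + (-3.977690 − (-6.413839))/3 = -3.165640
T(2,1) = -3.318000 + (-3.318000 − (-3.977690))/3 = -3.098103
T(2,2) = (16·(-3.098103) − (-3.165640)) / 15 = -3.093601

-3.0936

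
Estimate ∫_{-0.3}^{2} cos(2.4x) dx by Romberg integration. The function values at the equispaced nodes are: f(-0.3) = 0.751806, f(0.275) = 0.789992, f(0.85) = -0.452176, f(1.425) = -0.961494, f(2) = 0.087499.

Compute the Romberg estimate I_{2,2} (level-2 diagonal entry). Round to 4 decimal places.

-0.1288

I_{0,0} (trapezoid, 1 panel, h=2.3000): 0.965201
I_{1,0} (trapezoid, 2 panels, h=1.1500): -0.037402
I_{2,0} (trapezoid, 4 panels, h=0.5750): -0.117315
I_{1,1} = -0.037402 + (-0.037402 − 0.965201)/3 = -0.371603
I_{2,1} = -0.117315 + (-0.117315 − (-0.037402))/3 = -0.143953
I_{2,2} = -0.143953 + (-0.143953 − (-0.371603))/15 = -0.128776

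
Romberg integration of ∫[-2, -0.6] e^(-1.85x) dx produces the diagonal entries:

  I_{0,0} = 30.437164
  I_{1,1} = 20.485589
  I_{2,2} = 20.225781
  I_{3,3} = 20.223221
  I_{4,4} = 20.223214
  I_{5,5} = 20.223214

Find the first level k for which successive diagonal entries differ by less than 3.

|I_{1,1} − I_{0,0}| = 9.951575 ≥ 3
|I_{2,2} − I_{1,1}| = 0.259808 < 3

k = 2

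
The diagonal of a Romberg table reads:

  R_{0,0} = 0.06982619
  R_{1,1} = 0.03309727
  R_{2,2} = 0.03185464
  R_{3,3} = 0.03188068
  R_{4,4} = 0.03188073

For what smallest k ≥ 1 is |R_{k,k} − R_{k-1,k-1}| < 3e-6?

k = 4

|R_{1,1} − R_{0,0}| = 0.03672892 ≥ 3e-6
|R_{2,2} − R_{1,1}| = 0.00124263 ≥ 3e-6
|R_{3,3} − R_{2,2}| = 0.00002604 ≥ 3e-6
|R_{4,4} − R_{3,3}| = 0.00000005 < 3e-6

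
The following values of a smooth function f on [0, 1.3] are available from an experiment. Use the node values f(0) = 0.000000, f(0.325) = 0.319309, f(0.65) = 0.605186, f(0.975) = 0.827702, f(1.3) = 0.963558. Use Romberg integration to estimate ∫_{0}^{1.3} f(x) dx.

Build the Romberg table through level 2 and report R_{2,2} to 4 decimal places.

R_{0,0} (trapezoid, 1 panel, h=1.3000): 0.626313
R_{1,0} (trapezoid, 2 panels, h=0.6500): 0.706527
R_{2,0} (trapezoid, 4 panels, h=0.3250): 0.726042
R_{1,1} = 0.706527 + (0.706527 − 0.626313)/3 = 0.733265
R_{2,1} = 0.726042 + (0.726042 − 0.706527)/3 = 0.732547
R_{2,2} = 0.732547 + (0.732547 − 0.733265)/15 = 0.732499

0.7325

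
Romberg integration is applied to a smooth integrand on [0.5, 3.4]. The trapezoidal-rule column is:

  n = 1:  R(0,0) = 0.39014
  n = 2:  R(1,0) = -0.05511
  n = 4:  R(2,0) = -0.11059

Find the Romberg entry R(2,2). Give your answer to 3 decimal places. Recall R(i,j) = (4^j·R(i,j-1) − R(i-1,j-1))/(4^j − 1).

R(1,1) = (4·(-0.05511) − 0.39014) / 3 = -0.20353
R(2,1) = (4·(-0.11059) − (-0.05511)) / 3 = -0.12908
R(2,2) = (16·(-0.12908) − (-0.20353)) / 15 = -0.12412

-0.124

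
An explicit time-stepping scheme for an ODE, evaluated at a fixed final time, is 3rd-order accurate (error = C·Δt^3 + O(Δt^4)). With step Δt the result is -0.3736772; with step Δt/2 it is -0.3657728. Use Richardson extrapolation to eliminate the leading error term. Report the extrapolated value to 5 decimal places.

-0.36464

Extrapolated value = (8·A(Δt/2) − A(Δt)) / (8 − 1)
= (8·(-0.3657728) − (-0.3736772)) / 7
= -2.5525052 / 7 = -0.3646436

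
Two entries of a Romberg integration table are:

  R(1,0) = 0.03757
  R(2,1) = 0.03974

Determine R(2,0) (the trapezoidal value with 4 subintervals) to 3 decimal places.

0.039

From R(2,1) = (4·R(2,0) − R(1,0))/3, solve for R(2,0):
4·R(2,0) = 3·0.03974 + 0.03757 = 0.15679
R(2,0) = 0.03920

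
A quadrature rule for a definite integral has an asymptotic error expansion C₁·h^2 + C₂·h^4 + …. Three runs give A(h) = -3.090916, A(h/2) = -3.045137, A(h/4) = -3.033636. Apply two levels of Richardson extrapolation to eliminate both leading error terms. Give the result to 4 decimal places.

First eliminate the h^2 term (factor 2^2 = 4):
  B₁ = (4·(-3.045137) − (-3.090916))/3 = -3.029877
  B₂ = (4·(-3.033636) − (-3.045137))/3 = -3.029802
Then eliminate the h^4 term (factor 2^4 = 16):
  (16·(-3.029802) − (-3.029877))/15 = -3.029797

-3.0298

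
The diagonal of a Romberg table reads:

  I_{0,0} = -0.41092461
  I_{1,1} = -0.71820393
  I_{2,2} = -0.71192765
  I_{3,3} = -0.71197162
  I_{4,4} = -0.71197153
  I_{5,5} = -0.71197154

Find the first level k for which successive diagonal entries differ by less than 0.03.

|I_{1,1} − I_{0,0}| = 0.30727932 ≥ 0.03
|I_{2,2} − I_{1,1}| = 0.00627628 < 0.03

k = 2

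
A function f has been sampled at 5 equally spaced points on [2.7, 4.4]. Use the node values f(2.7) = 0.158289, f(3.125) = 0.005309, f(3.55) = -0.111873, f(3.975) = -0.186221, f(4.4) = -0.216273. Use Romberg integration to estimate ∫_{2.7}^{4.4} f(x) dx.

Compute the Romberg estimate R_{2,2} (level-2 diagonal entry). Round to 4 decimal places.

R_{0,0} (trapezoid, 1 panel, h=1.7000): -0.049286
R_{1,0} (trapezoid, 2 panels, h=0.8500): -0.119735
R_{2,0} (trapezoid, 4 panels, h=0.4250): -0.136755
R_{1,1} = -0.119735 + (-0.119735 − (-0.049286))/3 = -0.143218
R_{2,1} = -0.136755 + (-0.136755 − (-0.119735))/3 = -0.142428
R_{2,2} = -0.142428 + (-0.142428 − (-0.143218))/15 = -0.142375

-0.1424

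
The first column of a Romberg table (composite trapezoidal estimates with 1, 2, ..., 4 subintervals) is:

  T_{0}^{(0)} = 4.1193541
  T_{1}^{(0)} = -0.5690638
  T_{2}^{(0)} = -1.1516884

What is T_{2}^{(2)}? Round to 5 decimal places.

T_{1}^{(1)} = (4·(-0.5690638) − 4.1193541) / 3 = -2.1318698
T_{2}^{(1)} = -1.1516884 + (-1.1516884 − (-0.5690638))/3 = -1.3458966
T_{2}^{(2)} = (16·(-1.3458966) − (-2.1318698)) / 15 = -1.2934984

-1.29350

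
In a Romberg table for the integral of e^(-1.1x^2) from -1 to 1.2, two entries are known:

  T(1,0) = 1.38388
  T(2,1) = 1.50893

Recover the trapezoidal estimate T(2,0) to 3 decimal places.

1.478

From T(2,1) = (4·T(2,0) − T(1,0))/3, solve for T(2,0):
4·T(2,0) = 3·1.50893 + 1.38388 = 5.91067
T(2,0) = 1.47767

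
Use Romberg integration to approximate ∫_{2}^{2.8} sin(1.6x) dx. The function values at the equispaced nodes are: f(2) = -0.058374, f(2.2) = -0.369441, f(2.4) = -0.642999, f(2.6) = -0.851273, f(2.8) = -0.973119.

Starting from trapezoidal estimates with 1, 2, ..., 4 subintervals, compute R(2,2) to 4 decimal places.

-0.4800

R(0,0) (trapezoid, 1 panel, h=0.8000): -0.412597
R(1,0) (trapezoid, 2 panels, h=0.4000): -0.463498
R(2,0) (trapezoid, 4 panels, h=0.2000): -0.475892
R(1,1) = -0.463498 + (-0.463498 − (-0.412597))/3 = -0.480465
R(2,1) = -0.475892 + (-0.475892 − (-0.463498))/3 = -0.480023
R(2,2) = -0.480023 + (-0.480023 − (-0.480465))/15 = -0.479994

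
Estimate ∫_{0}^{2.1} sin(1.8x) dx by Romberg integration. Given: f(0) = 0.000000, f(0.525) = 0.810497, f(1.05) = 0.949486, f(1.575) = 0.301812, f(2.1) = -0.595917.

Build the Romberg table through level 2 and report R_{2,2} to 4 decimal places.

0.9990

R_{0,0} (trapezoid, 1 panel, h=2.1000): -0.625713
R_{1,0} (trapezoid, 2 panels, h=1.0500): 0.684104
R_{2,0} (trapezoid, 4 panels, h=0.5250): 0.926014
R_{1,1} = 0.684104 + (0.684104 − (-0.625713))/3 = 1.120710
R_{2,1} = 0.926014 + (0.926014 − 0.684104)/3 = 1.006651
R_{2,2} = 1.006651 + (1.006651 − 1.120710)/15 = 0.999047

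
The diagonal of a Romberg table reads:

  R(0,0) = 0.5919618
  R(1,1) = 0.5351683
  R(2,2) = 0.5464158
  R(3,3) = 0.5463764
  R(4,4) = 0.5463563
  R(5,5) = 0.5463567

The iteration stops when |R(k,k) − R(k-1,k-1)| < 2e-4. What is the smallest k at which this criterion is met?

|R(1,1) − R(0,0)| = 0.0567935 ≥ 2e-4
|R(2,2) − R(1,1)| = 0.0112475 ≥ 2e-4
|R(3,3) − R(2,2)| = 0.0000394 < 2e-4

k = 3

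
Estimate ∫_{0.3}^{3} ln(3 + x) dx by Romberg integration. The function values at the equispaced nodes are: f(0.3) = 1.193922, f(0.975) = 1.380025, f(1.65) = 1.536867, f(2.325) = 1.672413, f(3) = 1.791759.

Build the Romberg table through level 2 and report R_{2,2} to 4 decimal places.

R_{0,0} (trapezoid, 1 panel, h=2.7000): 4.030669
R_{1,0} (trapezoid, 2 panels, h=1.3500): 4.090105
R_{2,0} (trapezoid, 4 panels, h=0.6750): 4.105448
R_{1,1} = 4.090105 + (4.090105 − 4.030669)/3 = 4.109917
R_{2,1} = 4.105448 + (4.105448 − 4.090105)/3 = 4.110562
R_{2,2} = 4.110562 + (4.110562 − 4.109917)/15 = 4.110605

4.1106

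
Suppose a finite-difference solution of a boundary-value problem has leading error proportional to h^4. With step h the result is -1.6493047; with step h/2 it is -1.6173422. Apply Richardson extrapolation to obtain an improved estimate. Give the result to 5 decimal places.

-1.61521

The leading error scales as h^4; refining by a factor of 2 reduces it by 2^4 = 16.
Extrapolated value = (16·A(h/2) − A(h)) / (16 − 1)
= (16·(-1.6173422) − (-1.6493047)) / 15
= -24.2281705 / 15 = -1.6152114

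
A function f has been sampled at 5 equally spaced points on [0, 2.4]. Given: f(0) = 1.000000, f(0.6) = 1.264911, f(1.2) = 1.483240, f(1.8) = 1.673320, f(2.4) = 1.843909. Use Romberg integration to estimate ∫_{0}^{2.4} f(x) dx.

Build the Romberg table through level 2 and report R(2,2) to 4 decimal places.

3.5128

R(0,0) (trapezoid, 1 panel, h=2.4000): 3.412691
R(1,0) (trapezoid, 2 panels, h=1.2000): 3.486233
R(2,0) (trapezoid, 4 panels, h=0.6000): 3.506055
R(1,1) = 3.486233 + (3.486233 − 3.412691)/3 = 3.510747
R(2,1) = 3.506055 + (3.506055 − 3.486233)/3 = 3.512662
R(2,2) = 3.512662 + (3.512662 − 3.510747)/15 = 3.512790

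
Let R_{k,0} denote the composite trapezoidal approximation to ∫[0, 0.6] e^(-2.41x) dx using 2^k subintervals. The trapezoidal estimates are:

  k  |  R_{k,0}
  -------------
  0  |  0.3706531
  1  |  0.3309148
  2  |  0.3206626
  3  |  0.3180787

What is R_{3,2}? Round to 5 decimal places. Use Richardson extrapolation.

0.31722

Richardson extrapolation on the trapezoidal column (denominator 4−1=3):
R_{2,1} = (4·0.3206626 − 0.3309148) / 3 = 0.3172452
R_{3,1} = (4·0.3180787 − 0.3206626) / 3 = 0.3172174
R_{3,2} = 0.3172174 + (0.3172174 − 0.3172452)/15 = 0.3172155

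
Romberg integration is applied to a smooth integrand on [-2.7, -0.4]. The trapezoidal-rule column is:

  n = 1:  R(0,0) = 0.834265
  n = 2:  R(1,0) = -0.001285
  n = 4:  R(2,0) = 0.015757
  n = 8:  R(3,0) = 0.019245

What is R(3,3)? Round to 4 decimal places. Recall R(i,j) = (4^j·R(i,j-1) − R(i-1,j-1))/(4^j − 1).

0.0200

Richardson extrapolation on the trapezoidal column (denominator 4−1=3):
R(1,1) = -0.001285 + (-0.001285 − 0.834265)/3 = -0.279802
R(2,1) = (4·0.015757 − (-0.001285)) / 3 = 0.021438
R(3,1) = 0.019245 + (0.019245 − 0.015757)/3 = 0.020408
R(2,2) = 0.021438 + (0.021438 − (-0.279802))/15 = 0.041521
R(3,2) = (16·0.020408 − 0.021438) / 15 = 0.020339
R(3,3) = 0.020339 + (0.020339 − 0.041521)/63 = 0.020003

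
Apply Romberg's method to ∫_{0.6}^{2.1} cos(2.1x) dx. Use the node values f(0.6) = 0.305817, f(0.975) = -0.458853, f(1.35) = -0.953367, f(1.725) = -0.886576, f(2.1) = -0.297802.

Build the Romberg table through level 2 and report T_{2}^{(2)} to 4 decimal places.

T_{0}^{(0)} (trapezoid, 1 panel, h=1.5000): 0.006011
T_{1}^{(0)} (trapezoid, 2 panels, h=0.7500): -0.712020
T_{2}^{(0)} (trapezoid, 4 panels, h=0.3750): -0.860546
T_{1}^{(1)} = -0.712020 + (-0.712020 − 0.006011)/3 = -0.951364
T_{2}^{(1)} = -0.860546 + (-0.860546 − (-0.712020))/3 = -0.910055
T_{2}^{(2)} = -0.910055 + (-0.910055 − (-0.951364))/15 = -0.907301

-0.9073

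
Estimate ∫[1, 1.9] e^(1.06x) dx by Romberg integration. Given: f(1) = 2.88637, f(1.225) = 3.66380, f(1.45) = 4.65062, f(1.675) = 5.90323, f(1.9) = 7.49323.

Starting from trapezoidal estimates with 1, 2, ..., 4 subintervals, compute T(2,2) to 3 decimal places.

4.346

T(0,0) (trapezoid, 1 panel, h=0.9000): 4.67082
T(1,0) (trapezoid, 2 panels, h=0.4500): 4.42819
T(2,0) (trapezoid, 4 panels, h=0.2250): 4.36668
T(1,1) = 4.42819 + (4.42819 − 4.67082)/3 = 4.34731
T(2,1) = 4.36668 + (4.36668 − 4.42819)/3 = 4.34618
T(2,2) = 4.34618 + (4.34618 − 4.34731)/15 = 4.34610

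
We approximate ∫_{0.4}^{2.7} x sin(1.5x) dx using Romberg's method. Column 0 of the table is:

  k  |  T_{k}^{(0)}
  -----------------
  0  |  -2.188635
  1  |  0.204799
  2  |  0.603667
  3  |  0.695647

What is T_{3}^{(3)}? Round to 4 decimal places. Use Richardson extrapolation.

0.7257

Richardson extrapolation on the trapezoidal column (denominator 4−1=3):
T_{1}^{(1)} = 0.204799 + (0.204799 − (-2.188635))/3 = 1.002610
T_{2}^{(1)} = 0.603667 + (0.603667 − 0.204799)/3 = 0.736623
T_{3}^{(1)} = 0.695647 + (0.695647 − 0.603667)/3 = 0.726307
T_{2}^{(2)} = 0.736623 + (0.736623 − 1.002610)/15 = 0.718891
T_{3}^{(2)} = 0.726307 + (0.726307 − 0.736623)/15 = 0.725619
T_{3}^{(3)} = (64·0.725619 − 0.718891) / 63 = 0.725726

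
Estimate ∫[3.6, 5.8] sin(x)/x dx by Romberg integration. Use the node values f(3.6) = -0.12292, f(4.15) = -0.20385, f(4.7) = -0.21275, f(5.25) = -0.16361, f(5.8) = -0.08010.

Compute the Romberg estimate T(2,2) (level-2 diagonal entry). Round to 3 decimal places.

T(0,0) (trapezoid, 1 panel, h=2.2000): -0.22332
T(1,0) (trapezoid, 2 panels, h=1.1000): -0.34569
T(2,0) (trapezoid, 4 panels, h=0.5500): -0.37495
T(1,1) = -0.34569 + (-0.34569 − (-0.22332))/3 = -0.38648
T(2,1) = -0.37495 + (-0.37495 − (-0.34569))/3 = -0.38470
T(2,2) = -0.38470 + (-0.38470 − (-0.38648))/15 = -0.38458

-0.385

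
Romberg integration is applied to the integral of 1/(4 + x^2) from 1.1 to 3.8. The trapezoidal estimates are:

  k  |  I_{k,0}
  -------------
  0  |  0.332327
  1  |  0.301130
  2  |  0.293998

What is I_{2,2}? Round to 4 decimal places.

0.2917

Richardson extrapolation on the trapezoidal column (denominator 4−1=3):
I_{1,1} = (4·0.301130 − 0.332327) / 3 = 0.290731
I_{2,1} = 0.293998 + (0.293998 − 0.301130)/3 = 0.291621
I_{2,2} = 0.291621 + (0.291621 − 0.290731)/15 = 0.291680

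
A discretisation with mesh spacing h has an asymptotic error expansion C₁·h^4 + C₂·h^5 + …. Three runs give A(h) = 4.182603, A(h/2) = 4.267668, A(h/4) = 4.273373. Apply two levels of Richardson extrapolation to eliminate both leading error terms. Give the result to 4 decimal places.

First eliminate the h^4 term (factor 2^4 = 16):
  B₁ = (16·4.267668 − 4.182603)/15 = 4.273339
  B₂ = (16·4.273373 − 4.267668)/15 = 4.273753
Then eliminate the h^5 term (factor 2^5 = 32):
  (32·4.273753 − 4.273339)/31 = 4.273766

4.2738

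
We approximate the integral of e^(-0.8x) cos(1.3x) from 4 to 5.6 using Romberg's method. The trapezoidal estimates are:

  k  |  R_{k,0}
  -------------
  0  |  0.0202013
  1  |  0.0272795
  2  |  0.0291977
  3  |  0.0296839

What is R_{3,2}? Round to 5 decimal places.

0.02985

Richardson extrapolation on the trapezoidal column (denominator 4−1=3):
R_{2,1} = (4·0.0291977 − 0.0272795) / 3 = 0.0298371
R_{3,1} = (4·0.0296839 − 0.0291977) / 3 = 0.0298460
R_{3,2} = 0.0298460 + (0.0298460 − 0.0298371)/15 = 0.0298466
(Column j=1 coincides with Simpson's rule on the same nodes.)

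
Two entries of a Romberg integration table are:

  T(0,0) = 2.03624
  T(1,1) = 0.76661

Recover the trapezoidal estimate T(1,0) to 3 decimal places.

From T(1,1) = (4·T(1,0) − T(0,0))/3, solve for T(1,0):
4·T(1,0) = 3·0.76661 + 2.03624 = 4.33607
T(1,0) = 1.08402

1.084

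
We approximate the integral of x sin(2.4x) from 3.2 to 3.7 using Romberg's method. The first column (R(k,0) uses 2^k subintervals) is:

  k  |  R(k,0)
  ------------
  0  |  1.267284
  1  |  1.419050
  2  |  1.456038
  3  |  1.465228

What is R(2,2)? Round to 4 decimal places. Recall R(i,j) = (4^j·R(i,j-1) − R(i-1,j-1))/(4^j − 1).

Richardson extrapolation on the trapezoidal column (denominator 4−1=3):
R(1,1) = (4·1.419050 − 1.267284) / 3 = 1.469639
R(2,1) = 1.456038 + (1.456038 − 1.419050)/3 = 1.468367
R(2,2) = (16·1.468367 − 1.469639) / 15 = 1.468282

1.4683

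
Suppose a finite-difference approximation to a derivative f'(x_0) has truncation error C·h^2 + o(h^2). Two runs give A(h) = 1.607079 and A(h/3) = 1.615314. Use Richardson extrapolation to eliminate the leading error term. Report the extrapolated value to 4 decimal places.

1.6163

Extrapolated value = (9·A(h/3) − A(h)) / (9 − 1)
= (9·1.615314 − 1.607079) / 8
= 12.930747 / 8 = 1.616343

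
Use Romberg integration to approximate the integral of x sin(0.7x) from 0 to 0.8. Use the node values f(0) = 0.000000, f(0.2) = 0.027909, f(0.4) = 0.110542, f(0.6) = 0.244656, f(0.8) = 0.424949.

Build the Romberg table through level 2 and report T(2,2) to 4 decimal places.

T(0,0) (trapezoid, 1 panel, h=0.8000): 0.169980
T(1,0) (trapezoid, 2 panels, h=0.4000): 0.129207
T(2,0) (trapezoid, 4 panels, h=0.2000): 0.119116
T(1,1) = 0.129207 + (0.129207 − 0.169980)/3 = 0.115616
T(2,1) = 0.119116 + (0.119116 − 0.129207)/3 = 0.115752
T(2,2) = 0.115752 + (0.115752 − 0.115616)/15 = 0.115761

0.1158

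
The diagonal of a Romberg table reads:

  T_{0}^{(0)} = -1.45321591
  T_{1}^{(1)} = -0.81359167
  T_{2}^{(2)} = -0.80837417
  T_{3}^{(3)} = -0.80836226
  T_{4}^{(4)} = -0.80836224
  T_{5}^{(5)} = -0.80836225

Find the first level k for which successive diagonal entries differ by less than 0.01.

|T_{1}^{(1)} − T_{0}^{(0)}| = 0.63962424 ≥ 0.01
|T_{2}^{(2)} − T_{1}^{(1)}| = 0.00521750 < 0.01

k = 2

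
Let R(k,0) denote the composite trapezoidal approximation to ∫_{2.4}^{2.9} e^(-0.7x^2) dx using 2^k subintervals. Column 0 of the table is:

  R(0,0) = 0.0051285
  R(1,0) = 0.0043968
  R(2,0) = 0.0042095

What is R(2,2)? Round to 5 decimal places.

Richardson extrapolation on the trapezoidal column (denominator 4−1=3):
R(1,1) = 0.0043968 + (0.0043968 − 0.0051285)/3 = 0.0041529
R(2,1) = 0.0042095 + (0.0042095 − 0.0043968)/3 = 0.0041471
R(2,2) = 0.0041471 + (0.0041471 − 0.0041529)/15 = 0.0041467
(Column j=1 coincides with Simpson's rule on the same nodes.)

0.00415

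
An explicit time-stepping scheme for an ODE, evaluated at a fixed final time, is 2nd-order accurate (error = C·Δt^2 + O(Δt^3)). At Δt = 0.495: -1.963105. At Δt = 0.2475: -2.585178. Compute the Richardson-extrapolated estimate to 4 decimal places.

-2.7925

Extrapolated value = (4·A(Δt/2) − A(Δt)) / (4 − 1)
= (4·(-2.585178) − (-1.963105)) / 3
= -8.377607 / 3 = -2.792536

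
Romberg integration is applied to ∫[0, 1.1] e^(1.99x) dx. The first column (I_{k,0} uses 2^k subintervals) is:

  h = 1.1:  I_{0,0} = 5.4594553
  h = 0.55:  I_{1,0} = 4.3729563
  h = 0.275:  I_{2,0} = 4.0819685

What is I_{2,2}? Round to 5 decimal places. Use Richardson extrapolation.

Richardson extrapolation on the trapezoidal column (denominator 4−1=3):
I_{1,1} = (4·4.3729563 − 5.4594553) / 3 = 4.0107900
I_{2,1} = (4·4.0819685 − 4.3729563) / 3 = 3.9849726
I_{2,2} = (16·3.9849726 − 4.0107900) / 15 = 3.9832514

3.98325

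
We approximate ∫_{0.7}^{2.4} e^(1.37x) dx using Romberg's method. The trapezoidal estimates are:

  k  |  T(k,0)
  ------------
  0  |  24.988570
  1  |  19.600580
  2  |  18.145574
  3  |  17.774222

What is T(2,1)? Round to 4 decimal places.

Richardson extrapolation on the trapezoidal column (denominator 4−1=3):
T(2,1) = (4·18.145574 − 19.600580) / 3 = 17.660572
(Column j=1 coincides with Simpson's rule on the same nodes.)

17.6606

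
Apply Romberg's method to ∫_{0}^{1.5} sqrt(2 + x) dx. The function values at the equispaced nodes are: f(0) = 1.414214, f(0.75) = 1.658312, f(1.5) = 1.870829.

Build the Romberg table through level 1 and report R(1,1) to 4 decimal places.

R(0,0) (trapezoid, 1 panel, h=1.5000): 2.463782
R(1,0) (trapezoid, 2 panels, h=0.7500): 2.475625
R(1,1) = 2.475625 + (2.475625 − 2.463782)/3 = 2.479573

2.4796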